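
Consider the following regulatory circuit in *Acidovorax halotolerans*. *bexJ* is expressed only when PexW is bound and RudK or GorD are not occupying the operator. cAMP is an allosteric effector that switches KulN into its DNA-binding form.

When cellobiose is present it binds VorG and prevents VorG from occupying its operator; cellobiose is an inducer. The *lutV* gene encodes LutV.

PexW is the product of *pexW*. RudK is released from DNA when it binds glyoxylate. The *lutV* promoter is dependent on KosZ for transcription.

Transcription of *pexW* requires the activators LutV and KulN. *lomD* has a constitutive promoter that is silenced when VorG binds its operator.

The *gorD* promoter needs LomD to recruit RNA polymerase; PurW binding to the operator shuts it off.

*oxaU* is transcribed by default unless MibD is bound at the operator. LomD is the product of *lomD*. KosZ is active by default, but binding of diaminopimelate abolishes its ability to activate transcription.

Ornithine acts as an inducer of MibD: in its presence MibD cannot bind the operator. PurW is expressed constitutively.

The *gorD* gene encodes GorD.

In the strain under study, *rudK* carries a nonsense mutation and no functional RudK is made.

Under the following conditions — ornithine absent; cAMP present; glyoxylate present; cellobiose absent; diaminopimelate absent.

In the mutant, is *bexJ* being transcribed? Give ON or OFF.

ON

RudK is non-functional in this strain, so it has no effect.
Cellobiose is absent, so VorG is active.
With repressor VorG bound, *lomD* is not transcribed.
So LomD is not produced.
PurW is produced constitutively and is active.
With repressor PurW bound, *gorD* is not transcribed.
So GorD is not produced.
Diaminopimelate is absent, so KosZ is active.
No repressor is bound and KosZ is active, so *lutV* is transcribed.
So LutV is produced and active.
cAMP is present, so KulN is active.
No repressor is bound and LutV and KulN are active, so *pexW* is transcribed.
So PexW is produced and active.
No repressor is bound and PexW is active, so *bexJ* is transcribed.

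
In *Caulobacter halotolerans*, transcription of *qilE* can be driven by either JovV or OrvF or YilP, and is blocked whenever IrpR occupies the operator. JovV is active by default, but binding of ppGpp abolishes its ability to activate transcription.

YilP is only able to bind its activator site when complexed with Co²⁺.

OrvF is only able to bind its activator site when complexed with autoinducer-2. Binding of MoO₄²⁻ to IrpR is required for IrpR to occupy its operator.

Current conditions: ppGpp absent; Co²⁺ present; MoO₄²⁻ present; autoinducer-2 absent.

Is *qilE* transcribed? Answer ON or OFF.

ppGpp is absent, so JovV is active.
MoO₄²⁻ is present, so IrpR is active.
Autoinducer-2 is absent, so OrvF is inactive.
Co²⁺ is present, so YilP is active.
With repressor IrpR bound, *qilE* is not transcribed.

OFF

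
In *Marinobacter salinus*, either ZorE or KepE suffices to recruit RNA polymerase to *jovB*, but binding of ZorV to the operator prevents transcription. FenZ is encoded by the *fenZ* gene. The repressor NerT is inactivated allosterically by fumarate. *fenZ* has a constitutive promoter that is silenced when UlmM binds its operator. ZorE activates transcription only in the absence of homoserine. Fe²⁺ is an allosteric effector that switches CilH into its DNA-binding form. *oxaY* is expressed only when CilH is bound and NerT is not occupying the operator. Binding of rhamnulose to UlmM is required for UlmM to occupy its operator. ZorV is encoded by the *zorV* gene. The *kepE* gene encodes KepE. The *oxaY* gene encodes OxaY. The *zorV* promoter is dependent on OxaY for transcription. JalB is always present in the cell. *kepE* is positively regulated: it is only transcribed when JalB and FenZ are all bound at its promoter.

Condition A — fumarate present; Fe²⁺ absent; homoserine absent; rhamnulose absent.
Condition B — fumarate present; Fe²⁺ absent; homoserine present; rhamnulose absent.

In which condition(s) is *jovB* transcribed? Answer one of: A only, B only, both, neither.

both

Condition A:
Fumarate is present, so NerT is inactive.
Fe²⁺ is absent, so CilH is inactive.
Required activator CilH is absent, so *oxaY* is not transcribed.
So OxaY is not produced.
Required activator OxaY is absent, so *zorV* is not transcribed.
So ZorV is not produced.
Homoserine is absent, so ZorE is active.
JalB is produced constitutively and is active.
Rhamnulose is absent, so UlmM is inactive.
With no repressor bound, *fenZ* is transcribed.
So FenZ is produced and active.
No repressor is bound and JalB and FenZ are active, so *kepE* is transcribed.
So KepE is produced and active.
Activator ZorE is present, so *jovB* is transcribed.
→ *jovB* is ON in A.
Condition B:
Fumarate is present, so NerT is inactive.
Fe²⁺ is absent, so CilH is inactive.
Required activator CilH is absent, so *oxaY* is not transcribed.
So OxaY is not produced.
Required activator OxaY is absent, so *zorV* is not transcribed.
So ZorV is not produced.
Homoserine is present, so ZorE is inactive.
JalB is produced constitutively and is active.
Rhamnulose is absent, so UlmM is inactive.
With no repressor bound, *fenZ* is transcribed.
So FenZ is produced and active.
No repressor is bound and JalB and FenZ are active, so *kepE* is transcribed.
So KepE is produced and active.
Activator KepE is present, so *jovB* is transcribed.
→ *jovB* is ON in B.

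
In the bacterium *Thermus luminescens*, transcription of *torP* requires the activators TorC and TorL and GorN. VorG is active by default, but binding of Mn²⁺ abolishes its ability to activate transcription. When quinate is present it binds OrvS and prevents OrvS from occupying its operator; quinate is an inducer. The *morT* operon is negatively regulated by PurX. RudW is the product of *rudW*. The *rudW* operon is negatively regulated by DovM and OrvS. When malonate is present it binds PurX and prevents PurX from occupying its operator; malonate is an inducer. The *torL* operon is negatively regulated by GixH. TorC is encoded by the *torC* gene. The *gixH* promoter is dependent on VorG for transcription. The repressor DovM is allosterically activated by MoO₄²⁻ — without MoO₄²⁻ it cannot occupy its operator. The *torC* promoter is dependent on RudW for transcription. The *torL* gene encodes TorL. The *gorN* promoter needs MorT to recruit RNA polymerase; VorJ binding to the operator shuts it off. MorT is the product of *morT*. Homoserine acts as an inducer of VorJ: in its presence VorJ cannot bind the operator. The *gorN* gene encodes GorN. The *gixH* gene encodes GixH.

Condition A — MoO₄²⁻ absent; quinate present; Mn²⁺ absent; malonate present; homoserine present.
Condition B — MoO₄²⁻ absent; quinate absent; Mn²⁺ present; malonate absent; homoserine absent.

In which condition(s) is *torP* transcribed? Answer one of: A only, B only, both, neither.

neither

Condition A:
MoO₄²⁻ is absent, so DovM is inactive.
Quinate is present, so OrvS is inactive.
With no repressor bound, *rudW* is transcribed.
So RudW is produced and active.
No repressor is bound and RudW is active, so *torC* is transcribed.
So TorC is produced and active.
Mn²⁺ is absent, so VorG is active.
No repressor is bound and VorG is active, so *gixH* is transcribed.
So GixH is produced and active.
With repressor GixH bound, *torL* is not transcribed.
So TorL is not produced.
Malonate is present, so PurX is inactive.
With no repressor bound, *morT* is transcribed.
So MorT is produced and active.
Homoserine is present, so VorJ is inactive.
No repressor is bound and MorT is active, so *gorN* is transcribed.
So GorN is produced and active.
Required activator TorL is absent, so *torP* is not transcribed.
→ *torP* is OFF in A.
Condition B:
MoO₄²⁻ is absent, so DovM is inactive.
Quinate is absent, so OrvS is active.
With repressor OrvS bound, *rudW* is not transcribed.
So RudW is not produced.
Required activator RudW is absent, so *torC* is not transcribed.
So TorC is not produced.
Mn²⁺ is present, so VorG is inactive.
Required activator VorG is absent, so *gixH* is not transcribed.
So GixH is not produced.
With no repressor bound, *torL* is transcribed.
So TorL is produced and active.
Malonate is absent, so PurX is active.
With repressor PurX bound, *morT* is not transcribed.
So MorT is not produced.
Homoserine is absent, so VorJ is active.
With repressor VorJ bound, *gorN* is not transcribed.
So GorN is not produced.
Required activator TorC is absent, so *torP* is not transcribed.
→ *torP* is OFF in B.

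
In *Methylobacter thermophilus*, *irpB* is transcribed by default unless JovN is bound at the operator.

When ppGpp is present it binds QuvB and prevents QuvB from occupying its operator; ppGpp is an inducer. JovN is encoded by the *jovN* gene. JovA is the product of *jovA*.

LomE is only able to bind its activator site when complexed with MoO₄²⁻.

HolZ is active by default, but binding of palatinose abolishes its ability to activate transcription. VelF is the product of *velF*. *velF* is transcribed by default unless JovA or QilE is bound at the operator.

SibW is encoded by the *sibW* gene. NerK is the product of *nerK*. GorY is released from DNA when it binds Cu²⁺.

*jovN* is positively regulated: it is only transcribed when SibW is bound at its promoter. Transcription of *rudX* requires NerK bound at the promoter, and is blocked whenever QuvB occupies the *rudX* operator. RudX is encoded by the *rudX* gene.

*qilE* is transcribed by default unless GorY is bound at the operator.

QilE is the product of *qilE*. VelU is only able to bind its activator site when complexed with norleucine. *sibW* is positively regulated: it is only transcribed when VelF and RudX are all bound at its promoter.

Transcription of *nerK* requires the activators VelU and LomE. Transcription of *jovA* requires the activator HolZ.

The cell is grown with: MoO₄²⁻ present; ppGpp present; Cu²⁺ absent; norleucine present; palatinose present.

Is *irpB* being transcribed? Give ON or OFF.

OFF

Palatinose is present, so HolZ is inactive.
Required activator HolZ is absent, so *jovA* is not transcribed.
So JovA is not produced.
Cu²⁺ is absent, so GorY is active.
With repressor GorY bound, *qilE* is not transcribed.
So QilE is not produced.
With no repressor bound, *velF* is transcribed.
So VelF is produced and active.
ppGpp is present, so QuvB is inactive.
Norleucine is present, so VelU is active.
MoO₄²⁻ is present, so LomE is active.
No repressor is bound and VelU and LomE are active, so *nerK* is transcribed.
So NerK is produced and active.
No repressor is bound and NerK is active, so *rudX* is transcribed.
So RudX is produced and active.
No repressor is bound and VelF and RudX are active, so *sibW* is transcribed.
So SibW is produced and active.
No repressor is bound and SibW is active, so *jovN* is transcribed.
So JovN is produced and active.
With repressor JovN bound, *irpB* is not transcribed.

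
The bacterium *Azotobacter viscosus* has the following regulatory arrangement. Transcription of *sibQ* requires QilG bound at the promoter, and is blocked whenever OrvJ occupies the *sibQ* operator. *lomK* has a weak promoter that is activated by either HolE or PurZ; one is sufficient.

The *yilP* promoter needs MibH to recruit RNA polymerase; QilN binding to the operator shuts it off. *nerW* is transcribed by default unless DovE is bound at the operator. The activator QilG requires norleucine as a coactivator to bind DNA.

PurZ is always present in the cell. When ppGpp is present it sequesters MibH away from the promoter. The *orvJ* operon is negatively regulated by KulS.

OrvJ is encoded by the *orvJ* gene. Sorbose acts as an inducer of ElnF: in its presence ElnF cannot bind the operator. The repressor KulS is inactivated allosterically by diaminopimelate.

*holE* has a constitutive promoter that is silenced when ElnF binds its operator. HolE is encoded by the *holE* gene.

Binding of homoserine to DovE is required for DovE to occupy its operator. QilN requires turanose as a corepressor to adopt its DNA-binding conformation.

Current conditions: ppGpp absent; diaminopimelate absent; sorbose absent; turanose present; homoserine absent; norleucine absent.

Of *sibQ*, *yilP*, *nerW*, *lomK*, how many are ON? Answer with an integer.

Diaminopimelate is absent, so KulS is active.
With repressor KulS bound, *orvJ* is not transcribed.
So OrvJ is not produced.
Norleucine is absent, so QilG is inactive.
Required activator QilG is absent, so *sibQ* is not transcribed.
→ *sibQ* is OFF.
Turanose is present, so QilN is active.
ppGpp is absent, so MibH is active.
With repressor QilN bound, *yilP* is not transcribed.
→ *yilP* is OFF.
Homoserine is absent, so DovE is inactive.
With no repressor bound, *nerW* is transcribed.
→ *nerW* is ON.
Sorbose is absent, so ElnF is active.
With repressor ElnF bound, *holE* is not transcribed.
So HolE is not produced.
PurZ is produced constitutively and is active.
Activator PurZ is present, so *lomK* is transcribed.
→ *lomK* is ON.
2 of the 4 genes are transcribed.

2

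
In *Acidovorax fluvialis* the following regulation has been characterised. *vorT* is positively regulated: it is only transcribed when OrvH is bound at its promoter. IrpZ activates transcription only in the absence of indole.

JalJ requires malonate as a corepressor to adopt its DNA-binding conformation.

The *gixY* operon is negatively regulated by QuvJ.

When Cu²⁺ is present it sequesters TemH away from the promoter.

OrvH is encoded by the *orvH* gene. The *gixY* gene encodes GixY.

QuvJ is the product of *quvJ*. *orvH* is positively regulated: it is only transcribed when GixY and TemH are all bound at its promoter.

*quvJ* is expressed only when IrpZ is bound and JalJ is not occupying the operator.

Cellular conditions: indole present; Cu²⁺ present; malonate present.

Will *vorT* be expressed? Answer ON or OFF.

Indole is present, so IrpZ is inactive.
Malonate is present, so JalJ is active.
With repressor JalJ bound, *quvJ* is not transcribed.
So QuvJ is not produced.
With no repressor bound, *gixY* is transcribed.
So GixY is produced and active.
Cu²⁺ is present, so TemH is inactive.
Required activator TemH is absent, so *orvH* is not transcribed.
So OrvH is not produced.
Required activator OrvH is absent, so *vorT* is not transcribed.

OFF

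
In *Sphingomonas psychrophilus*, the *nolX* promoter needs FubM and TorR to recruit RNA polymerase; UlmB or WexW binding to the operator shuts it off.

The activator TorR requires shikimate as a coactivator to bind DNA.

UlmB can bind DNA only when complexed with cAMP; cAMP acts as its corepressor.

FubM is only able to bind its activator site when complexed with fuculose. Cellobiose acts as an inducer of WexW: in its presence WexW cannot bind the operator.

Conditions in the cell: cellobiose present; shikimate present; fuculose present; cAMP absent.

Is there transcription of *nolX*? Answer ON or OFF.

Fuculose is present, so FubM is active.
cAMP is absent, so UlmB is inactive.
Cellobiose is present, so WexW is inactive.
Shikimate is present, so TorR is active.
No repressor is bound and FubM and TorR are active, so *nolX* is transcribed.

ON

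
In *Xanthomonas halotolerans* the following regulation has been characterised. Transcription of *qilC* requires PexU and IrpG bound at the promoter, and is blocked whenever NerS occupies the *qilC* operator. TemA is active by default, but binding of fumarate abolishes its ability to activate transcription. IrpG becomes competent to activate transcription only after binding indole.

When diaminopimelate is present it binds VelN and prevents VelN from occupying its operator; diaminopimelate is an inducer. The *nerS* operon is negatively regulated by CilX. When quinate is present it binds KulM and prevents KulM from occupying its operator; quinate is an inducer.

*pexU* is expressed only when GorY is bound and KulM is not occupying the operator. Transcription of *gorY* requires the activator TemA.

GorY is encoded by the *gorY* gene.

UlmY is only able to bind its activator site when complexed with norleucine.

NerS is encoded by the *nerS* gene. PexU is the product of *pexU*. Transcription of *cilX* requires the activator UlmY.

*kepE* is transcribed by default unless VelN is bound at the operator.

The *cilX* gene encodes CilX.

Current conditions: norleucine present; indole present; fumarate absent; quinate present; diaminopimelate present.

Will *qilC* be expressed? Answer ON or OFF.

ON

Fumarate is absent, so TemA is active.
No repressor is bound and TemA is active, so *gorY* is transcribed.
So GorY is produced and active.
Quinate is present, so KulM is inactive.
No repressor is bound and GorY is active, so *pexU* is transcribed.
So PexU is produced and active.
Indole is present, so IrpG is active.
Norleucine is present, so UlmY is active.
No repressor is bound and UlmY is active, so *cilX* is transcribed.
So CilX is produced and active.
With repressor CilX bound, *nerS* is not transcribed.
So NerS is not produced.
No repressor is bound and PexU and IrpG are active, so *qilC* is transcribed.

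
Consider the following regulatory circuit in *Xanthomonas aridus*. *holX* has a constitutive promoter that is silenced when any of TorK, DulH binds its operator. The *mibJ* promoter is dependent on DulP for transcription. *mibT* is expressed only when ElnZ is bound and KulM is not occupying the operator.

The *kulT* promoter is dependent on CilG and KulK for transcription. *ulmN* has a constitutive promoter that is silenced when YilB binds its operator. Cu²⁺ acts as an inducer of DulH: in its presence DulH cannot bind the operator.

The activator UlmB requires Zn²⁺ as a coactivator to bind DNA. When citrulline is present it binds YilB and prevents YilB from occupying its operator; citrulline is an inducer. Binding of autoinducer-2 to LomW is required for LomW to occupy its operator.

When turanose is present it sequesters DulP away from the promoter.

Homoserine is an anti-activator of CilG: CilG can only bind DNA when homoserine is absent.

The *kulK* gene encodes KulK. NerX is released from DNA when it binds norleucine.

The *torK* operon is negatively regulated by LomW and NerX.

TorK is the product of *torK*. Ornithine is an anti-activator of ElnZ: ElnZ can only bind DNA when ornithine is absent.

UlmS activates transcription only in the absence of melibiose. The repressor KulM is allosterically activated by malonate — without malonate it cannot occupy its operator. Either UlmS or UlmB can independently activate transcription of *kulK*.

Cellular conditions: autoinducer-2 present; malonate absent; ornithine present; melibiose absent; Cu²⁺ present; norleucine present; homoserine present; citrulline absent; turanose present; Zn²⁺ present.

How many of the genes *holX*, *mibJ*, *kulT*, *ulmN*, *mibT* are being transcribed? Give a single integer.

Autoinducer-2 is present, so LomW is active.
Norleucine is present, so NerX is inactive.
With repressor LomW bound, *torK* is not transcribed.
So TorK is not produced.
Cu²⁺ is present, so DulH is inactive.
With no repressor bound, *holX* is transcribed.
→ *holX* is ON.
Turanose is present, so DulP is inactive.
Required activator DulP is absent, so *mibJ* is not transcribed.
→ *mibJ* is OFF.
Homoserine is present, so CilG is inactive.
Melibiose is absent, so UlmS is active.
Zn²⁺ is present, so UlmB is active.
Activator UlmS is present, so *kulK* is transcribed.
So KulK is produced and active.
Required activator CilG is absent, so *kulT* is not transcribed.
→ *kulT* is OFF.
Citrulline is absent, so YilB is active.
With repressor YilB bound, *ulmN* is not transcribed.
→ *ulmN* is OFF.
Malonate is absent, so KulM is inactive.
Ornithine is present, so ElnZ is inactive.
Required activator ElnZ is absent, so *mibT* is not transcribed.
→ *mibT* is OFF.
1 of the 5 genes is transcribed.

1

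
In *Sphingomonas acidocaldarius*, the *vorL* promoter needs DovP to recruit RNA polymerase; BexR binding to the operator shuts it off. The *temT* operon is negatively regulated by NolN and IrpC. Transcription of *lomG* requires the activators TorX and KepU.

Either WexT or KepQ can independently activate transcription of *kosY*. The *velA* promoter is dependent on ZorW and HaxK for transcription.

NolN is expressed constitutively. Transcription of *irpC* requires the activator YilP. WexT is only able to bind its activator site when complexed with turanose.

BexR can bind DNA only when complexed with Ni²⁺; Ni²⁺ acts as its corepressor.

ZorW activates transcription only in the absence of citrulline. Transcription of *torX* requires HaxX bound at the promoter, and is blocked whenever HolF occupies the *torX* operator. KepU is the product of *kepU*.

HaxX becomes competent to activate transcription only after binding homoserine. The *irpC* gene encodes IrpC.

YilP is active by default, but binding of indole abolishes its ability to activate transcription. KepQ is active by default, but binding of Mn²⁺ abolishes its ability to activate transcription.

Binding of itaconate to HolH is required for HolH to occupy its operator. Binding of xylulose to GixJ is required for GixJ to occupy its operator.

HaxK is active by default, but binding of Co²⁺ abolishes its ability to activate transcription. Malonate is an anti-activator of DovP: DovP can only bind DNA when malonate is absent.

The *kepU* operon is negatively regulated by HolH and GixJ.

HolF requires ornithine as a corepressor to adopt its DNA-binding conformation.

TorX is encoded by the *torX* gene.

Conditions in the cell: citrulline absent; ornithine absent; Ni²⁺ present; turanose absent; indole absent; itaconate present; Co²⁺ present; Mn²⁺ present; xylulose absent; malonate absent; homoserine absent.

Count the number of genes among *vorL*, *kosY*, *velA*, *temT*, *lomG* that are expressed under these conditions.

0

Ni²⁺ is present, so BexR is active.
Malonate is absent, so DovP is active.
With repressor BexR bound, *vorL* is not transcribed.
→ *vorL* is OFF.
Turanose is absent, so WexT is inactive.
Mn²⁺ is present, so KepQ is inactive.
No activator is available at the *kosY* promoter, so *kosY* is not transcribed.
→ *kosY* is OFF.
Citrulline is absent, so ZorW is active.
Co²⁺ is present, so HaxK is inactive.
Required activator HaxK is absent, so *velA* is not transcribed.
→ *velA* is OFF.
NolN is produced constitutively and is active.
Indole is absent, so YilP is active.
No repressor is bound and YilP is active, so *irpC* is transcribed.
So IrpC is produced and active.
With repressor NolN bound, *temT* is not transcribed.
→ *temT* is OFF.
Ornithine is absent, so HolF is inactive.
Homoserine is absent, so HaxX is inactive.
Required activator HaxX is absent, so *torX* is not transcribed.
So TorX is not produced.
Itaconate is present, so HolH is active.
Xylulose is absent, so GixJ is inactive.
With repressor HolH bound, *kepU* is not transcribed.
So KepU is not produced.
Required activator TorX is absent, so *lomG* is not transcribed.
→ *lomG* is OFF.
0 of the 5 genes are transcribed.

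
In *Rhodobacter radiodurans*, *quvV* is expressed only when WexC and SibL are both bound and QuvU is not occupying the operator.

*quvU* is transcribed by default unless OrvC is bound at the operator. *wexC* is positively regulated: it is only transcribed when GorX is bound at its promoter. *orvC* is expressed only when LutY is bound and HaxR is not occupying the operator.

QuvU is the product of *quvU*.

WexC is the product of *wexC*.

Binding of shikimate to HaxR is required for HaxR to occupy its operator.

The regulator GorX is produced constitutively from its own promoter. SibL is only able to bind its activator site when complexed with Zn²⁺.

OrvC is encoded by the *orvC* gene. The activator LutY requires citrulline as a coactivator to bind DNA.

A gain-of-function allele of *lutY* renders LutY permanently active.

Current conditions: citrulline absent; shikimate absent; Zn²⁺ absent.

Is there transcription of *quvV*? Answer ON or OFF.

OFF

GorX is produced constitutively and is active.
No repressor is bound and GorX is active, so *wexC* is transcribed.
So WexC is produced and active.
Shikimate is absent, so HaxR is inactive.
LutY is constitutively active in this strain.
No repressor is bound and LutY is active, so *orvC* is transcribed.
So OrvC is produced and active.
With repressor OrvC bound, *quvU* is not transcribed.
So QuvU is not produced.
Zn²⁺ is absent, so SibL is inactive.
Required activator SibL is absent, so *quvV* is not transcribed.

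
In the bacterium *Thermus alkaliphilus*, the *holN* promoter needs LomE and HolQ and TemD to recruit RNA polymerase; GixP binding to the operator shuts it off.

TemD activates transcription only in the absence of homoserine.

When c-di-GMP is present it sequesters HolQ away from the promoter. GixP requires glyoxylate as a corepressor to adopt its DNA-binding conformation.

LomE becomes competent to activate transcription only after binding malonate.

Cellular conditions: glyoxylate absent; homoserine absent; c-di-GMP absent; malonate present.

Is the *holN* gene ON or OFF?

Malonate is present, so LomE is active.
Glyoxylate is absent, so GixP is inactive.
c-di-GMP is absent, so HolQ is active.
Homoserine is absent, so TemD is active.
No repressor is bound and LomE and HolQ and TemD are active, so *holN* is transcribed.

ON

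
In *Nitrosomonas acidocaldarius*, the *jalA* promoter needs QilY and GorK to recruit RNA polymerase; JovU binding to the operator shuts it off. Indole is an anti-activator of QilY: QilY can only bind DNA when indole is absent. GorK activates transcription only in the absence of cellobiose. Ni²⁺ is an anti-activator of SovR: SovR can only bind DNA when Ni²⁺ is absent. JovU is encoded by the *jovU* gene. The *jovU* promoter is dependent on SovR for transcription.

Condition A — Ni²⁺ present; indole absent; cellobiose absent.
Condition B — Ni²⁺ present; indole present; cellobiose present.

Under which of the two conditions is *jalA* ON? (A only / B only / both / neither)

A only

Condition A:
Ni²⁺ is present, so SovR is inactive.
Required activator SovR is absent, so *jovU* is not transcribed.
So JovU is not produced.
Indole is absent, so QilY is active.
Cellobiose is absent, so GorK is active.
No repressor is bound and QilY and GorK are active, so *jalA* is transcribed.
→ *jalA* is ON in A.
Condition B:
Ni²⁺ is present, so SovR is inactive.
Required activator SovR is absent, so *jovU* is not transcribed.
So JovU is not produced.
Indole is present, so QilY is inactive.
Cellobiose is present, so GorK is inactive.
Required activator QilY is absent, so *jalA* is not transcribed.
→ *jalA* is OFF in B.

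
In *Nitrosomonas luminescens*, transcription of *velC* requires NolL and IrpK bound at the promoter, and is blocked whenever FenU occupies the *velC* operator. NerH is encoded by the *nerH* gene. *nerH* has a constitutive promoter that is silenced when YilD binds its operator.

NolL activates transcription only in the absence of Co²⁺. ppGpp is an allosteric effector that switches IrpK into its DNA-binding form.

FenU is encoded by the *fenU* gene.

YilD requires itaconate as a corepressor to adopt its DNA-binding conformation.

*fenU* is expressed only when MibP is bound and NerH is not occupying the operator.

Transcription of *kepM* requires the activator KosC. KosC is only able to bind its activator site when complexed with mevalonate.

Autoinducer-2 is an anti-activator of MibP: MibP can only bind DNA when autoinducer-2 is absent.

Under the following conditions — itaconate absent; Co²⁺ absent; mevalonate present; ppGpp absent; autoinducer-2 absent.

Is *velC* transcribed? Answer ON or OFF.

Itaconate is absent, so YilD is inactive.
With no repressor bound, *nerH* is transcribed.
So NerH is produced and active.
Autoinducer-2 is absent, so MibP is active.
With repressor NerH bound, *fenU* is not transcribed.
So FenU is not produced.
Co²⁺ is absent, so NolL is active.
ppGpp is absent, so IrpK is inactive.
Required activator IrpK is absent, so *velC* is not transcribed.

OFF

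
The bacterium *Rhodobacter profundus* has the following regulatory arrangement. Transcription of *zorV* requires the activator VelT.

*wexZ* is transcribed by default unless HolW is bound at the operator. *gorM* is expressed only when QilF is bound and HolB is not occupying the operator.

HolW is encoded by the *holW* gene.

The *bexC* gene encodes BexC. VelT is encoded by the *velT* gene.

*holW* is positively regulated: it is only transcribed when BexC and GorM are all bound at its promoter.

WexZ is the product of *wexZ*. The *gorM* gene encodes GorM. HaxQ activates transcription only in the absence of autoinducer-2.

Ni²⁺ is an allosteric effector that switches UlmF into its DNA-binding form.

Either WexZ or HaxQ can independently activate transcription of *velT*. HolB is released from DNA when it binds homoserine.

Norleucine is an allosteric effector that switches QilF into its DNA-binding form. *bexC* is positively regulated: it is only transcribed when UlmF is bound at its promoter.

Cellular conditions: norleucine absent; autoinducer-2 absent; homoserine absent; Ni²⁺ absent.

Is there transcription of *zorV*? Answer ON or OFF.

Ni²⁺ is absent, so UlmF is inactive.
Required activator UlmF is absent, so *bexC* is not transcribed.
So BexC is not produced.
Homoserine is absent, so HolB is active.
Norleucine is absent, so QilF is inactive.
With repressor HolB bound, *gorM* is not transcribed.
So GorM is not produced.
Required activator BexC is absent, so *holW* is not transcribed.
So HolW is not produced.
With no repressor bound, *wexZ* is transcribed.
So WexZ is produced and active.
Autoinducer-2 is absent, so HaxQ is active.
Activator WexZ is present, so *velT* is transcribed.
So VelT is produced and active.
No repressor is bound and VelT is active, so *zorV* is transcribed.

ON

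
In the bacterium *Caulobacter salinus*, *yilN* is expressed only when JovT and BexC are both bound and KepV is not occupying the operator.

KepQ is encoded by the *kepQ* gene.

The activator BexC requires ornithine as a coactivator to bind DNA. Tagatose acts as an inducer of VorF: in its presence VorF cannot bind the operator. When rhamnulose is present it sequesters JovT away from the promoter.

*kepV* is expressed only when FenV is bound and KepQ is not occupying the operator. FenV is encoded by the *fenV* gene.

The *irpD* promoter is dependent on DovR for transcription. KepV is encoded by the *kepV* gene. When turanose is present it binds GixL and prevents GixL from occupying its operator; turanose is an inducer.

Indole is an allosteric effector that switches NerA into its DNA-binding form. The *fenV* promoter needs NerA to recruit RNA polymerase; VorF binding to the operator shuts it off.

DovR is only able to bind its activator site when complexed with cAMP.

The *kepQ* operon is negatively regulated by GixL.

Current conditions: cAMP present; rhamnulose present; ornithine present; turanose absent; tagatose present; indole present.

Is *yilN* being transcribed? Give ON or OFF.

OFF

Rhamnulose is present, so JovT is inactive.
Ornithine is present, so BexC is active.
Turanose is absent, so GixL is active.
With repressor GixL bound, *kepQ* is not transcribed.
So KepQ is not produced.
Indole is present, so NerA is active.
Tagatose is present, so VorF is inactive.
No repressor is bound and NerA is active, so *fenV* is transcribed.
So FenV is produced and active.
No repressor is bound and FenV is active, so *kepV* is transcribed.
So KepV is produced and active.
With repressor KepV bound, *yilN* is not transcribed.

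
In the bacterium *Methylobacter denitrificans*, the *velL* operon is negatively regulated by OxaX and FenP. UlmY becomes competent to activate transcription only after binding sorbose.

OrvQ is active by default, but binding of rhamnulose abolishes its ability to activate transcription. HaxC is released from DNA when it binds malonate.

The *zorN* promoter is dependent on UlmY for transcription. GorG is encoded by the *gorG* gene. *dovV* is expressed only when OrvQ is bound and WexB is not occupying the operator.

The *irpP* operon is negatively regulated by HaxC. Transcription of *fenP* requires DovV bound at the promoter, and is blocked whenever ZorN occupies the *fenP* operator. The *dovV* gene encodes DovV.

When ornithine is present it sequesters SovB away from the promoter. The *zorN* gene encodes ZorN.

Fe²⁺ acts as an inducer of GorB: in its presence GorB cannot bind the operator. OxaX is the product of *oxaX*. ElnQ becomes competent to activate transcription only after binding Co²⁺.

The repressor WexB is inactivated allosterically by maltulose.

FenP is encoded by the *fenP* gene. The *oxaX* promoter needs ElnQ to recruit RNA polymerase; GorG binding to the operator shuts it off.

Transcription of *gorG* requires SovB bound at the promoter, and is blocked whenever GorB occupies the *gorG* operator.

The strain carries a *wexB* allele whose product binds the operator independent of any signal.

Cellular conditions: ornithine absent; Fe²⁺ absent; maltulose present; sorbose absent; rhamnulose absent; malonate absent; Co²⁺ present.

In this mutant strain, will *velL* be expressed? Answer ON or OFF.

Co²⁺ is present, so ElnQ is active.
Ornithine is absent, so SovB is active.
Fe²⁺ is absent, so GorB is active.
With repressor GorB bound, *gorG* is not transcribed.
So GorG is not produced.
No repressor is bound and ElnQ is active, so *oxaX* is transcribed.
So OxaX is produced and active.
WexB is constitutively active in this strain.
Rhamnulose is absent, so OrvQ is active.
With repressor WexB bound, *dovV* is not transcribed.
So DovV is not produced.
Sorbose is absent, so UlmY is inactive.
Required activator UlmY is absent, so *zorN* is not transcribed.
So ZorN is not produced.
Required activator DovV is absent, so *fenP* is not transcribed.
So FenP is not produced.
With repressor OxaX bound, *velL* is not transcribed.

OFF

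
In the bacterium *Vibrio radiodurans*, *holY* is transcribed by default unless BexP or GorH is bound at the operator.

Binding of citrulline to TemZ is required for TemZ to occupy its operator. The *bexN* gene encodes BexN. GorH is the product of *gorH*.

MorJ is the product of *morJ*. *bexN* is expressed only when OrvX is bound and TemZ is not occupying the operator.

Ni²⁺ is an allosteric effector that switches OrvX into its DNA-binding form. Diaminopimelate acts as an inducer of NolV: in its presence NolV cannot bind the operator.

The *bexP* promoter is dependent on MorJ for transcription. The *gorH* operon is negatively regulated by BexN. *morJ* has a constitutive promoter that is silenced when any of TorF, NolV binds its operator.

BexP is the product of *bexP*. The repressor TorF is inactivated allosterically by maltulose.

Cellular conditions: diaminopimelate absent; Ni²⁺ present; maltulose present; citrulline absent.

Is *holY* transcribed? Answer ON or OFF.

Maltulose is present, so TorF is inactive.
Diaminopimelate is absent, so NolV is active.
With repressor NolV bound, *morJ* is not transcribed.
So MorJ is not produced.
Required activator MorJ is absent, so *bexP* is not transcribed.
So BexP is not produced.
Ni²⁺ is present, so OrvX is active.
Citrulline is absent, so TemZ is inactive.
No repressor is bound and OrvX is active, so *bexN* is transcribed.
So BexN is produced and active.
With repressor BexN bound, *gorH* is not transcribed.
So GorH is not produced.
With no repressor bound, *holY* is transcribed.

ON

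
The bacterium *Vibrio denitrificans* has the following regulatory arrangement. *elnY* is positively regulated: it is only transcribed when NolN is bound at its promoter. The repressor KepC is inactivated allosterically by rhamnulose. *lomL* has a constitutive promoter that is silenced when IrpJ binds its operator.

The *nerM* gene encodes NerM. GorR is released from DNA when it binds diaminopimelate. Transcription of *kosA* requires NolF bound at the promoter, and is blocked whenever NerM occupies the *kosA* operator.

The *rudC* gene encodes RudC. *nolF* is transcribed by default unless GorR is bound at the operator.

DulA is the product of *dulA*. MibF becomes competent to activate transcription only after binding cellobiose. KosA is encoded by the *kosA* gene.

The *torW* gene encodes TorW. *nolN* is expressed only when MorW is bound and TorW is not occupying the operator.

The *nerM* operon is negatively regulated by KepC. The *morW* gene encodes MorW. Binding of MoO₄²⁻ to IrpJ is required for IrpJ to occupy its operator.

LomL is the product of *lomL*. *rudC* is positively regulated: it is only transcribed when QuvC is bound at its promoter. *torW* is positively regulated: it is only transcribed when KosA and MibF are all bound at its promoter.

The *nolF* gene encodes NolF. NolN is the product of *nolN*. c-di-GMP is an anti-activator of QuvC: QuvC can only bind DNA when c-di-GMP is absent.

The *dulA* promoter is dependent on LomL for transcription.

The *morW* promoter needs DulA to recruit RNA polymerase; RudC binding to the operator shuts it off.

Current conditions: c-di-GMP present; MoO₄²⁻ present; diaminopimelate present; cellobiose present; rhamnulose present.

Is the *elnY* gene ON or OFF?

MoO₄²⁻ is present, so IrpJ is active.
With repressor IrpJ bound, *lomL* is not transcribed.
So LomL is not produced.
Required activator LomL is absent, so *dulA* is not transcribed.
So DulA is not produced.
c-di-GMP is present, so QuvC is inactive.
Required activator QuvC is absent, so *rudC* is not transcribed.
So RudC is not produced.
Required activator DulA is absent, so *morW* is not transcribed.
So MorW is not produced.
Diaminopimelate is present, so GorR is inactive.
With no repressor bound, *nolF* is transcribed.
So NolF is produced and active.
Rhamnulose is present, so KepC is inactive.
With no repressor bound, *nerM* is transcribed.
So NerM is produced and active.
With repressor NerM bound, *kosA* is not transcribed.
So KosA is not produced.
Cellobiose is present, so MibF is active.
Required activator KosA is absent, so *torW* is not transcribed.
So TorW is not produced.
Required activator MorW is absent, so *nolN* is not transcribed.
So NolN is not produced.
Required activator NolN is absent, so *elnY* is not transcribed.

OFF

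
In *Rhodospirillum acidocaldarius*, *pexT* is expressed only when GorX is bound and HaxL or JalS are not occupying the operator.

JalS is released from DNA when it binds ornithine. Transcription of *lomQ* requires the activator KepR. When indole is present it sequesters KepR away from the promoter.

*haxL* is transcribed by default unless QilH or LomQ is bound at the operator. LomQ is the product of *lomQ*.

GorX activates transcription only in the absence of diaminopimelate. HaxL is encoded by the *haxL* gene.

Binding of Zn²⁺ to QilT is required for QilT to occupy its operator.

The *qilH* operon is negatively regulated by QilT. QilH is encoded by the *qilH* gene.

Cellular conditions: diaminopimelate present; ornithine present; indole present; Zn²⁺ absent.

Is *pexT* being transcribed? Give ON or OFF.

OFF

Zn²⁺ is absent, so QilT is inactive.
With no repressor bound, *qilH* is transcribed.
So QilH is produced and active.
Indole is present, so KepR is inactive.
Required activator KepR is absent, so *lomQ* is not transcribed.
So LomQ is not produced.
With repressor QilH bound, *haxL* is not transcribed.
So HaxL is not produced.
Diaminopimelate is present, so GorX is inactive.
Ornithine is present, so JalS is inactive.
Required activator GorX is absent, so *pexT* is not transcribed.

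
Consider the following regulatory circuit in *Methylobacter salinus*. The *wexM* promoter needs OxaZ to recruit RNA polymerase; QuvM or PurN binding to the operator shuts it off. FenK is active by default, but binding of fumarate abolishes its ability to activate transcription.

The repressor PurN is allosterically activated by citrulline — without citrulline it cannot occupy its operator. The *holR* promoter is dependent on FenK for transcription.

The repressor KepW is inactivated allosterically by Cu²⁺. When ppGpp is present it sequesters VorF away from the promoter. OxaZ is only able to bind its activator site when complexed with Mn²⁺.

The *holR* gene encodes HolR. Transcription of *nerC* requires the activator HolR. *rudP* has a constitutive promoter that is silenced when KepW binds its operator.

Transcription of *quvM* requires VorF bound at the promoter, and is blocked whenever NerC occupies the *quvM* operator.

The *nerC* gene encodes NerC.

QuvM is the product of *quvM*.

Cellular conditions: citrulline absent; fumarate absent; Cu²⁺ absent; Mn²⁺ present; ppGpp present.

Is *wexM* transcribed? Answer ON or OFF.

ON

Mn²⁺ is present, so OxaZ is active.
Fumarate is absent, so FenK is active.
No repressor is bound and FenK is active, so *holR* is transcribed.
So HolR is produced and active.
No repressor is bound and HolR is active, so *nerC* is transcribed.
So NerC is produced and active.
ppGpp is present, so VorF is inactive.
With repressor NerC bound, *quvM* is not transcribed.
So QuvM is not produced.
Citrulline is absent, so PurN is inactive.
No repressor is bound and OxaZ is active, so *wexM* is transcribed.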